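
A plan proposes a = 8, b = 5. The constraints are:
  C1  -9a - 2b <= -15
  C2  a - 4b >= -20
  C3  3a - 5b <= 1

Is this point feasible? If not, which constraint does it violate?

feasible

C1: -82 ≤ -15 ✓
C2: -12 ≥ -20 ✓
C3: -1 ≤ 1 ✓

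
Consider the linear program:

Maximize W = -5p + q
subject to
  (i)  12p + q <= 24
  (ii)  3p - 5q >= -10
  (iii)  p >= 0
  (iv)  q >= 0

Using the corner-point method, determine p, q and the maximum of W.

p = 0, q = 2, maximum W = 2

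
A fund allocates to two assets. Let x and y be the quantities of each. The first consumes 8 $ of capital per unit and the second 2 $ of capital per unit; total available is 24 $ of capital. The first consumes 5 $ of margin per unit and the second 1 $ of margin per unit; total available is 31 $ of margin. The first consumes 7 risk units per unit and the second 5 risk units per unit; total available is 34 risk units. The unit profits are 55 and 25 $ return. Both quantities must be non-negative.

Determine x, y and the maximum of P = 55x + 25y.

Feasible corners and P = 55x + 25y:
  (0, 0) → P = 0
  (0, 34/5) → P = 170
  (3, 0) → P = 165
  (2, 4) → P = 210

x = 2, y = 4, maximum P = 210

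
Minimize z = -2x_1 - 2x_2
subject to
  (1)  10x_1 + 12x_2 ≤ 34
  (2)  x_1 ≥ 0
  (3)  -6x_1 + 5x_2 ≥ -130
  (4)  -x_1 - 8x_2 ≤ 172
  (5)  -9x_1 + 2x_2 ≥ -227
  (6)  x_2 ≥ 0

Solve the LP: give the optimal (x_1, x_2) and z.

x_1 = 17/5, x_2 = 0, minimum z = -34/5

Feasible corners and z = -2x_1 - 2x_2:
  (0, 17/6) → z = -17/3
  (17/5, 0) → z = -34/5
  (0, 0) → z = 0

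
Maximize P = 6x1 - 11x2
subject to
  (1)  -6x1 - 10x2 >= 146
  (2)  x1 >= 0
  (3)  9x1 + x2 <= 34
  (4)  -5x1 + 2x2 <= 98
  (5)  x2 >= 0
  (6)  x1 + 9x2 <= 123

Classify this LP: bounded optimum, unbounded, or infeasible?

infeasible

The boundaries -6x1 - 10x2 = 146 and x1 = 0 meet at (0, -73/5), but that point violates x2 ≥ 0. Every candidate vertex is excluded by some other constraint, so the feasible region is empty.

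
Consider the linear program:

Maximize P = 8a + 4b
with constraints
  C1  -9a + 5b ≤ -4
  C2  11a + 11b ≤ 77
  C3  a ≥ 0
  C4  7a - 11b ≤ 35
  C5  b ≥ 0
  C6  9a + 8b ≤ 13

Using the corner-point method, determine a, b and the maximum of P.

Extreme points and P = 8a + 4b:
  (4/9, 0) → P = 32/9
  (97/117, 9/13) → P = 1100/117
  (13/9, 0) → P = 104/9

a = 13/9, b = 0, maximum P = 104/9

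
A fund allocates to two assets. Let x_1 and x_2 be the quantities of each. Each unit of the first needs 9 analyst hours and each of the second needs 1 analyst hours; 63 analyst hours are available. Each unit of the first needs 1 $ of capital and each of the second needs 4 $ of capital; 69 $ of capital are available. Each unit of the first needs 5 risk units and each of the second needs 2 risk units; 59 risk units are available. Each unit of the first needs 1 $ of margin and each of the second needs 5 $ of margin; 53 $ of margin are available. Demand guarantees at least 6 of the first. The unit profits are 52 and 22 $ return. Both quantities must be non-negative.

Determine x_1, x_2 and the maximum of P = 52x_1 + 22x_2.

x_1 = 6, x_2 = 9, maximum P = 510

Feasible corners and P = 52x_1 + 22x_2:
  (7, 0) → P = 364
  (6, 0) → P = 312
  (6, 9) → P = 510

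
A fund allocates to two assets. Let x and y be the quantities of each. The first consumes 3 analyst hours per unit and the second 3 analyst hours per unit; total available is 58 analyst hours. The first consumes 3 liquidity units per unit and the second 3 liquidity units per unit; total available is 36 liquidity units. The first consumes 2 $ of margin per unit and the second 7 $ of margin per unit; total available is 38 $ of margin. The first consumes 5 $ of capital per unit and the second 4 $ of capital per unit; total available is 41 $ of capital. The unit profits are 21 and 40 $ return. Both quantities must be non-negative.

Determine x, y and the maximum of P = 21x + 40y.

x = 5, y = 4, maximum P = 265

Corner points and P = 21x + 40y:
  (0, 0) → P = 0
  (0, 38/7) → P = 1520/7
  (41/5, 0) → P = 861/5
  (5, 4) → P = 265

The optimum lies where 2x + 7y = 38 and 5x + 4y = 41.
Solving simultaneously gives x = 5, y = 4.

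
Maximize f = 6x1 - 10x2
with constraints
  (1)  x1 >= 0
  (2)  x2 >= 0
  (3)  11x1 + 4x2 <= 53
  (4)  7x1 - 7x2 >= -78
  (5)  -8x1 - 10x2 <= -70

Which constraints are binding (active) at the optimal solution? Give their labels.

Extreme points and f = 6x1 - 10x2:
  (0, 78/7) → f = -780/7
  (0, 7) → f = -70
  (59/105, 1229/105) → f = -11936/105
  (125/39, 173/39) → f = -980/39

The maximum is at (125/39, 173/39). Substituting into each constraint, equality holds for (3) and (5); the remaining constraints have slack.

(3) and (5)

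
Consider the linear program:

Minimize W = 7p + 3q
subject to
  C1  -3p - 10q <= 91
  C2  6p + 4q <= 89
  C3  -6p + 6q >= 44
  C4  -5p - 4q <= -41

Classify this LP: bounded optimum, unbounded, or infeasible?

unbounded

From the feasible point (179/30, 133/10), moving in the direction (-4, 6) keeps every constraint satisfied while W decreases without bound.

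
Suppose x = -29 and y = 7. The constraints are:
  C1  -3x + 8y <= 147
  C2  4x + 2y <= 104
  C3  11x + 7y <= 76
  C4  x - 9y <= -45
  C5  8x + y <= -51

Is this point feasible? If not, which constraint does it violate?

C1: 143 ≤ 147 ✓
C2: -102 ≤ 104 ✓
C3: -270 ≤ 76 ✓
C4: -92 ≤ -45 ✓
C5: -225 ≤ -51 ✓

feasible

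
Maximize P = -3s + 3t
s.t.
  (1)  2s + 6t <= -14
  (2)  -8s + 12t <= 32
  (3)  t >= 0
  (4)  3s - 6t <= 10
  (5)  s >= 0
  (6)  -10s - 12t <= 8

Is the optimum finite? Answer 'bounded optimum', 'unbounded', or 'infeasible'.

The boundaries -8s + 12t = 32 and s = 0 meet at (0, 8/3), but that point violates 2s + 6t ≤ -14. Every candidate vertex is excluded by some other constraint, so the feasible region is empty.

infeasible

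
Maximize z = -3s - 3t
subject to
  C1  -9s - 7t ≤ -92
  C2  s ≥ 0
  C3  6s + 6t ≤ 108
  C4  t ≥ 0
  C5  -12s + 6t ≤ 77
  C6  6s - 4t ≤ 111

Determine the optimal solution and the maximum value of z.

s = 92/9, t = 0, maximum z = -92/3

Corner points and z = -3s - 3t:
  (92/9, 0) → z = -92/3
  (13/138, 599/46) → z = -905/23
  (18, 0) → z = -54
  (31/18, 293/18) → z = -54

The optimum lies where -9s - 7t = -92 and t = 0.
Solving simultaneously gives s = 92/9, t = 0.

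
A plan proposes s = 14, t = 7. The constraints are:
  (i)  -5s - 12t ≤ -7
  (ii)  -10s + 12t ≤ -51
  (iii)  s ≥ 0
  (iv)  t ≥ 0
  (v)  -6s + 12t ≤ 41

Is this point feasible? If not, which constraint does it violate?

(i): -154 ≤ -7 ✓
(ii): -56 ≤ -51 ✓
(iii): 14 ≥ 0 ✓
(iv): 7 ≥ 0 ✓
(v): 0 ≤ 41 ✓

feasible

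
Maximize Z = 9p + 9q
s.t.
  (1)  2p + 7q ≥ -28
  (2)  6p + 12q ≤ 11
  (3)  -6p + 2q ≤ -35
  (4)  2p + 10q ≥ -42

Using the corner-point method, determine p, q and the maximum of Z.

p = 307/18, q = -137/18, maximum Z = 85

Vertices and Z = 9p + 9q:
  (221/42, -12/7) → Z = 447/14
  (307/18, -137/18) → Z = 85
  (133/32, -161/32) → Z = -63/8

The optimum lies where 6p + 12q = 11 and 2p + 10q = -42.
Solving simultaneously gives p = 307/18, q = -137/18.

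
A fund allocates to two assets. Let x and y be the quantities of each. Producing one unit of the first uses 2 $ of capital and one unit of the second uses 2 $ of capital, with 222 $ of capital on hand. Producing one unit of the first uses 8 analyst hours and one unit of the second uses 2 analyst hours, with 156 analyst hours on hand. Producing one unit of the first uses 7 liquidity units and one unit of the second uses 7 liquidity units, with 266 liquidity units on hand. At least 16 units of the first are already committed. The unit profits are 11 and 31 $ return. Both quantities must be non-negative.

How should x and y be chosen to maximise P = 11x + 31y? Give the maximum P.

Feasible corners and P = 11x + 31y:
  (39/2, 0) → P = 429/2
  (16, 0) → P = 176
  (16, 14) → P = 610

At the optimal vertex, 8x + 2y = 156 and x = 16.
Solving simultaneously gives x = 16, y = 14.

x = 16, y = 14, maximum P = 610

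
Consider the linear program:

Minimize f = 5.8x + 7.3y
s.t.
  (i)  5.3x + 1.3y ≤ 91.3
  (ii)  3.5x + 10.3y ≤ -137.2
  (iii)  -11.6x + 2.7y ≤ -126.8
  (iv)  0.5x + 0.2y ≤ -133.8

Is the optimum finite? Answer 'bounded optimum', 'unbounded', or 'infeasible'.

unbounded

From the feasible point (19220/41, -75479/41), moving in the direction (-2.7, -11.6) keeps every constraint satisfied while f decreases without bound.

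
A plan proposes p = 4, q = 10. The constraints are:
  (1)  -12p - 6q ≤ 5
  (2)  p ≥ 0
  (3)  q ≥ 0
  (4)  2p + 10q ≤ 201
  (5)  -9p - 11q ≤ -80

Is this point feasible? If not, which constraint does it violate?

(1): -108 ≤ 5 ✓
(2): 4 ≥ 0 ✓
(3): 10 ≥ 0 ✓
(4): 108 ≤ 201 ✓
(5): -146 ≤ -80 ✓

feasible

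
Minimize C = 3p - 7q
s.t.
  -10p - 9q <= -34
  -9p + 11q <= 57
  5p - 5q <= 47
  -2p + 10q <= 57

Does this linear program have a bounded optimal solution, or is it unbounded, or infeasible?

Extreme points and C = 3p - 7q:
  (-139/191, 876/191) → C = -6549/191
  (593/95, -60/19) → C = 3879/95
  (57/68, 399/68) → C = -1311/34
  (151/8, 379/40) → C = -97/10
The feasible region has finitely many vertices and no improving ray; the minimum is -1311/34 at (57/68, 399/68).

bounded optimum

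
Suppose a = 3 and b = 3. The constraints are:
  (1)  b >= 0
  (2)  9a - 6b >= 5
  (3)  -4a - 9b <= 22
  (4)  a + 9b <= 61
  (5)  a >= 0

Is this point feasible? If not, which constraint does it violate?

feasible

(1): 3 ≥ 0 ✓
(2): 9 ≥ 5 ✓
(3): -39 ≤ 22 ✓
(4): 30 ≤ 61 ✓
(5): 3 ≥ 0 ✓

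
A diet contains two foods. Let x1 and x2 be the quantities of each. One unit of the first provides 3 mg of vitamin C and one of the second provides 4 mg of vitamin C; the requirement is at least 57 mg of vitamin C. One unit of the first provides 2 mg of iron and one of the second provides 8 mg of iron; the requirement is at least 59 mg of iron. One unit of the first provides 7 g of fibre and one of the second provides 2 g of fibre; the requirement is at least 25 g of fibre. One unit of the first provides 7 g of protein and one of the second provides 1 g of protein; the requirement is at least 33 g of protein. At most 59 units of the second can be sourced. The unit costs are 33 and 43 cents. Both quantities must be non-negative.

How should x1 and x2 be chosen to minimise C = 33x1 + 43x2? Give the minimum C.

x1 = 3, x2 = 12, minimum C = 615

Vertices and C = 33x1 + 43x2:
  (0, 33) → C = 1419
  (0, 59) → C = 2537
  (59/2, 0) → C = 1947/2
  (55/4, 63/16) → C = 9969/16
  (3, 12) → C = 615
The feasible region is unbounded (it extends along (1, 0)), but C strictly increases along every unbounded feasible direction, so there is no improving ray and the minimum is attained at a vertex.

At the optimal vertex, 3x1 + 4x2 = 57 and 7x1 + x2 = 33.
Solving simultaneously gives x1 = 3, x2 = 12.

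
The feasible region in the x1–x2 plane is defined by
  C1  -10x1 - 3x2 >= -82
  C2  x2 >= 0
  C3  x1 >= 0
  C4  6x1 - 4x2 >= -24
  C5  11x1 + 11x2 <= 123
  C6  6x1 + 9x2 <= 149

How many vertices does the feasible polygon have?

The feasible vertices (each the meet of two boundaries and inside every other half-plane) are:
  (41/5, 0)
  (533/77, 328/77)
  (0, 0)
  (0, 6)
  (114/55, 501/55)

5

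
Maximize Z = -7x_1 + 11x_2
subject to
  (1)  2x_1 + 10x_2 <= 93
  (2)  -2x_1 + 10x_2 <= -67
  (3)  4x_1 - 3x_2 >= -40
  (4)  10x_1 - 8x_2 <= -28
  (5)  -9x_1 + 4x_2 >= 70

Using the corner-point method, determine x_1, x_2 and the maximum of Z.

x_1 = -601/34, x_2 = -174/17, maximum Z = 379/34

Extreme points and Z = -7x_1 + 11x_2:
  (-601/34, -174/17) → Z = 379/34
  (-484/41, -743/82) → Z = -1397/82
  (-118, -144) → Z = -758
  (-14, -14) → Z = -56

The optimum lies where -2x_1 + 10x_2 = -67 and 4x_1 - 3x_2 = -40.
Solving simultaneously gives x_1 = -601/34, x_2 = -174/17.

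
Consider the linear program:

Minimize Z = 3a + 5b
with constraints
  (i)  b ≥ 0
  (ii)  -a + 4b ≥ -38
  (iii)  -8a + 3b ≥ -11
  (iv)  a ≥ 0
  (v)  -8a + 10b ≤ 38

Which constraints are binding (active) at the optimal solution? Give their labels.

Extreme points and Z = 3a + 5b:
  (11/8, 0) → Z = 33/8
  (0, 0) → Z = 0
  (4, 7) → Z = 47
  (0, 19/5) → Z = 19

The minimum is at (0, 0). Substituting into each constraint, equality holds for (i) and (iv); the remaining constraints have slack.

(i) and (iv)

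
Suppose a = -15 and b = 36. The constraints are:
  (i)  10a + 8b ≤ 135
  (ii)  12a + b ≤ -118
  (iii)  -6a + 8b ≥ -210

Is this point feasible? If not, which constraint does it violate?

not feasible — violates (i)

Constraint (i): 10a + 8b = 138, which is not ≤ 135. All other constraints are satisfied.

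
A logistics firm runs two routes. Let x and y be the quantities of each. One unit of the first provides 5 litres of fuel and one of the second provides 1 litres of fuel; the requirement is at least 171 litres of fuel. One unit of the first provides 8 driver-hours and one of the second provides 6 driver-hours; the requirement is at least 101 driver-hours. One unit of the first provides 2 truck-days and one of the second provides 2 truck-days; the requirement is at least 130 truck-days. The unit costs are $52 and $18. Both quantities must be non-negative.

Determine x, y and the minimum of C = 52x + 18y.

Feasible corners and C = 52x + 18y:
  (0, 171) → C = 3078
  (65, 0) → C = 3380
  (53/2, 77/2) → C = 2071
The feasible region is unbounded (it extends along (0, 1), (1, 0)), but C strictly increases along every unbounded feasible direction, so there is no improving ray and the minimum is attained at a vertex.

At the optimal vertex, 5x + y = 171 and 2x + 2y = 130.
Solving simultaneously gives x = 53/2, y = 77/2.

x = 53/2, y = 77/2, minimum C = 2071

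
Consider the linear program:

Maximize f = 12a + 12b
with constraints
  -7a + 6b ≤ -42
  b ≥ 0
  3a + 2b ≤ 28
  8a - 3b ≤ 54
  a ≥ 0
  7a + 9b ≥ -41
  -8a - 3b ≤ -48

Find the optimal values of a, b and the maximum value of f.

Feasible corners and f = 12a + 12b:
  (6, 0) → f = 72
  (22/3, 14/9) → f = 320/3
  (27/4, 0) → f = 81

The binding constraints are -7a + 6b = -42 and 8a - 3b = 54.
Solving simultaneously gives a = 22/3, b = 14/9.

a = 22/3, b = 14/9, maximum f = 320/3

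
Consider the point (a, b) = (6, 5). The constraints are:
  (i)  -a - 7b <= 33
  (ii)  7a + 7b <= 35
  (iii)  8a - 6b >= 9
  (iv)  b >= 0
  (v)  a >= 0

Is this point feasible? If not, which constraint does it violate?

Constraint (ii): 7a + 7b = 77, which is not ≤ 35. All other constraints are satisfied.

not feasible — violates (ii)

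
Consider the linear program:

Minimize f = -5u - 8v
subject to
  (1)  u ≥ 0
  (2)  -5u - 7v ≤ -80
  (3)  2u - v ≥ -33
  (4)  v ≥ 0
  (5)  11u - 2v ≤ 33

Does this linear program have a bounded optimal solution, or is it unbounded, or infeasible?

Vertices and f = -5u - 8v:
  (0, 80/7) → f = -640/7
  (0, 33) → f = -264
  (391/87, 715/87) → f = -7675/87
  (99/7, 429/7) → f = -561
The feasible region has finitely many vertices and no improving ray; the minimum is -561 at (99/7, 429/7).

bounded optimum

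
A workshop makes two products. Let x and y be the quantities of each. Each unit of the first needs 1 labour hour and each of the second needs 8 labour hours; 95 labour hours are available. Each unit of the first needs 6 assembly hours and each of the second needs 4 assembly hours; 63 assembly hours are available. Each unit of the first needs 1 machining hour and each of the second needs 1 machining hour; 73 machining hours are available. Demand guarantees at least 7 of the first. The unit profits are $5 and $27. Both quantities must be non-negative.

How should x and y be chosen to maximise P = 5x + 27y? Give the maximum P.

x = 7, y = 21/4, maximum P = 707/4

Vertices and P = 5x + 27y:
  (21/2, 0) → P = 105/2
  (7, 0) → P = 35
  (7, 21/4) → P = 707/4

At the optimal vertex, 6x + 4y = 63 and x = 7.
Solving simultaneously gives x = 7, y = 21/4.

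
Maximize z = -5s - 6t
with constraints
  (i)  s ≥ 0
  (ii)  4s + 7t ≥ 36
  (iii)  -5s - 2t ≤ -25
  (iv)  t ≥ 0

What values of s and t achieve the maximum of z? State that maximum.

s = 103/27, t = 80/27, maximum z = -995/27

Feasible corners and z = -5s - 6t:
  (0, 25/2) → z = -75
  (103/27, 80/27) → z = -995/27
  (9, 0) → z = -45
The feasible region is unbounded (it extends along (0, 1), (1, 0)), but z strictly decreases along every unbounded feasible direction, so there is no improving ray and the maximum is attained at a vertex.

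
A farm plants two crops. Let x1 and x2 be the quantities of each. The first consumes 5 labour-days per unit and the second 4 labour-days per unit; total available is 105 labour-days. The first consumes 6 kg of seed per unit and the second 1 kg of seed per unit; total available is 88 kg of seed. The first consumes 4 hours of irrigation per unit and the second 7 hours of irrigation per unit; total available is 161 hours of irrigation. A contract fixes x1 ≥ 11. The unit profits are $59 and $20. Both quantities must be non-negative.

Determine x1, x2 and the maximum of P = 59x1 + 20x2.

x1 = 13, x2 = 10, maximum P = 967

Extreme points and P = 59x1 + 20x2:
  (44/3, 0) → P = 2596/3
  (11, 0) → P = 649
  (13, 10) → P = 967
  (11, 25/2) → P = 899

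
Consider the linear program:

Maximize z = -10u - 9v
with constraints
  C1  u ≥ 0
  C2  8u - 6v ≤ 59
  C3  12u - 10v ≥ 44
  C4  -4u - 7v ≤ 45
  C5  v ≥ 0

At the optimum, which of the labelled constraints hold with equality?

C3 and C5

Corner points and z = -10u - 9v:
  (163/4, 89/2) → z = -808
  (59/8, 0) → z = -295/4
  (11/3, 0) → z = -110/3

The maximum is at (11/3, 0). Substituting into each constraint, equality holds for C3 and C5; the remaining constraints have slack.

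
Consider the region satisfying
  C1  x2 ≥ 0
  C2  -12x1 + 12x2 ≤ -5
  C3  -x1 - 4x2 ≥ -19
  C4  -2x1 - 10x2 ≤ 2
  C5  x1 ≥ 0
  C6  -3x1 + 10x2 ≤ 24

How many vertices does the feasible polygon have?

Pairwise boundary intersections that survive every other constraint:
  (5/12, 0)
  (19, 0)
  (169/42, 101/28)
  (47/11, 81/22)

4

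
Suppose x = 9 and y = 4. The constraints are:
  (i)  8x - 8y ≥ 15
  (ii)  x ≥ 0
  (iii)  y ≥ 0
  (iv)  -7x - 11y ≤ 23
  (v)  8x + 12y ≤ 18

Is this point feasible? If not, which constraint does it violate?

not feasible — violates (v)

Constraint (v): 8x + 12y = 120, which is not ≤ 18. All other constraints are satisfied.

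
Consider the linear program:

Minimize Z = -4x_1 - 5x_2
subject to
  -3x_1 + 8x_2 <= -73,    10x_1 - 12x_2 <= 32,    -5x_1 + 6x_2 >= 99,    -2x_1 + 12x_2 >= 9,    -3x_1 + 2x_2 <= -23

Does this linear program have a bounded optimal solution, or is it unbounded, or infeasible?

infeasible

The boundaries -5x_1 + 6x_2 = 99 and -3x_1 + 2x_2 = -23 meet at (42, 103/2), but that point violates -3x_1 + 8x_2 ≤ -73. Every candidate vertex is excluded by some other constraint, so the feasible region is empty.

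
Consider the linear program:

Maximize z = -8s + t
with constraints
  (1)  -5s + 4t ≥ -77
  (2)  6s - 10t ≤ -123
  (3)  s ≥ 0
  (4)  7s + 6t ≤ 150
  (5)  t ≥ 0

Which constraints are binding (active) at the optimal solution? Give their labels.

Corner points and z = -8s + t:
  (0, 123/10) → z = 123/10
  (381/53, 1761/106) → z = -4335/106
  (0, 25) → z = 25

The maximum is at (0, 25). Substituting into each constraint, equality holds for (3) and (4); the remaining constraints have slack.

(3) and (4)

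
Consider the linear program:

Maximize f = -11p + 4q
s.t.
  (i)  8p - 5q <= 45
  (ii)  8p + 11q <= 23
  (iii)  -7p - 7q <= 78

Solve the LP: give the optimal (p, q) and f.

p = -1019/21, q = 785/21, maximum f = 4783/7

Vertices and f = -11p + 4q:
  (305/64, -11/8) → f = -3707/64
  (-75/91, -939/91) → f = -2931/91
  (-1019/21, 785/21) → f = 4783/7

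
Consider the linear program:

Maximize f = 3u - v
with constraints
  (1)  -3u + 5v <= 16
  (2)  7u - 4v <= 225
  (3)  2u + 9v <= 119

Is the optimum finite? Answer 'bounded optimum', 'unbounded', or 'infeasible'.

bounded optimum

Extreme points and f = 3u - v:
  (451/37, 389/37) → f = 964/37
  (2501/71, 383/71) → f = 7120/71
The feasible region has finitely many vertices and no improving ray; the maximum is 7120/71 at (2501/71, 383/71).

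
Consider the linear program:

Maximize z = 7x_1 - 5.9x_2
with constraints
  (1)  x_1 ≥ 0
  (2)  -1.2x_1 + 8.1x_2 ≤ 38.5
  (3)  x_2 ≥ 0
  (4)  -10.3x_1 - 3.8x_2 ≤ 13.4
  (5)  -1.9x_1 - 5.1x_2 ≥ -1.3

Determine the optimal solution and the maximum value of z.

x_1 = 13/19, x_2 = 0, maximum z = 91/19

Corner points and z = 7x_1 - 5.9x_2:
  (0, 0) → z = 0
  (0, 13/51) → z = -767/510
  (13/19, 0) → z = 91/19

The optimum lies where x_2 = 0 and -1.9x_1 - 5.1x_2 = -1.3.
Solving simultaneously gives x_1 = 13/19, x_2 = 0.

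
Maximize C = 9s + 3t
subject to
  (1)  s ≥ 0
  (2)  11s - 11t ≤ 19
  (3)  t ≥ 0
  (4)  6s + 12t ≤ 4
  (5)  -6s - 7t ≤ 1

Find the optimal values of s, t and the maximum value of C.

s = 2/3, t = 0, maximum C = 6

Feasible corners and C = 9s + 3t:
  (0, 0) → C = 0
  (0, 1/3) → C = 1
  (2/3, 0) → C = 6

The binding constraints are t = 0 and 6s + 12t = 4.
Solving simultaneously gives s = 2/3, t = 0.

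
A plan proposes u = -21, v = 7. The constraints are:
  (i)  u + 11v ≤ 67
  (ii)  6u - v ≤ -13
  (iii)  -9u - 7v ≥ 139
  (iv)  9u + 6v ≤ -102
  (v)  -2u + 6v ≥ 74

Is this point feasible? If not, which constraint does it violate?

(i): 56 ≤ 67 ✓
(ii): -133 ≤ -13 ✓
(iii): 140 ≥ 139 ✓
(iv): -147 ≤ -102 ✓
(v): 84 ≥ 74 ✓

feasible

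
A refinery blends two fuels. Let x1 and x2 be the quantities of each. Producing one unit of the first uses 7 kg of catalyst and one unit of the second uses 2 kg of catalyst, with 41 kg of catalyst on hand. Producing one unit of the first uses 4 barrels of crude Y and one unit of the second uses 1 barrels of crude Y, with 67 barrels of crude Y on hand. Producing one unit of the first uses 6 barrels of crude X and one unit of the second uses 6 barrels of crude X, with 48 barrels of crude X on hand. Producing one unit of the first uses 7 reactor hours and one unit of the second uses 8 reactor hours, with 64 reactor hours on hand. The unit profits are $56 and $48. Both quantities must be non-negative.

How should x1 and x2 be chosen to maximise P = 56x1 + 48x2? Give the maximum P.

x1 = 5, x2 = 3, maximum P = 424

The binding constraints are 7x1 + 2x2 = 41 and 6x1 + 6x2 = 48.
Solving simultaneously gives x1 = 5, x2 = 3.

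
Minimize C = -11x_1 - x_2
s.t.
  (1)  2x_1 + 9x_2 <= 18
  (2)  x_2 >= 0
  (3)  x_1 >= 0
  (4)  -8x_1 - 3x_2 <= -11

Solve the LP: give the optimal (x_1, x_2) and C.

x_1 = 9, x_2 = 0, minimum C = -99

Corner points and C = -11x_1 - x_2:
  (9, 0) → C = -99
  (15/22, 61/33) → C = -617/66
  (11/8, 0) → C = -121/8

The binding constraints are 2x_1 + 9x_2 = 18 and x_2 = 0.
Solving simultaneously gives x_1 = 9, x_2 = 0.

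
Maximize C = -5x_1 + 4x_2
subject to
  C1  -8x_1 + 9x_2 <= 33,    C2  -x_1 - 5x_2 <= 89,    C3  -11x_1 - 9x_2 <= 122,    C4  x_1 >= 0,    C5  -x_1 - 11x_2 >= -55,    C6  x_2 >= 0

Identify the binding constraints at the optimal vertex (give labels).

Extreme points and C = -5x_1 + 4x_2:
  (0, 11/3) → C = 44/3
  (132/97, 473/97) → C = 1232/97
  (0, 0) → C = 0
  (55, 0) → C = -275

The maximum is at (0, 11/3). Substituting into each constraint, equality holds for C1 and C4; the remaining constraints have slack.

C1 and C4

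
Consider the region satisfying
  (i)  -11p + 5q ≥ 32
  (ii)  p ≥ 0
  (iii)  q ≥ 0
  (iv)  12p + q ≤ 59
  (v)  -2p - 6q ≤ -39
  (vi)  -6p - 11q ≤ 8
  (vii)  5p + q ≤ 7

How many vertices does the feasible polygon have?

4

The feasible vertices (each the meet of two boundaries and inside every other half-plane) are:
  (3/76, 493/76)
  (1/12, 79/12)
  (0, 13/2)
  (0, 7)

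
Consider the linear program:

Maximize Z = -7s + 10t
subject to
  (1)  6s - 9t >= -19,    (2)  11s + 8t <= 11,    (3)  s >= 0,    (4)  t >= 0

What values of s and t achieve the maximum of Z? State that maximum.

Corner points and Z = -7s + 10t:
  (0, 11/8) → Z = 55/4
  (1, 0) → Z = -7
  (0, 0) → Z = 0

At the optimal vertex, 11s + 8t = 11 and s = 0.
Solving simultaneously gives s = 0, t = 11/8.

s = 0, t = 11/8, maximum Z = 55/4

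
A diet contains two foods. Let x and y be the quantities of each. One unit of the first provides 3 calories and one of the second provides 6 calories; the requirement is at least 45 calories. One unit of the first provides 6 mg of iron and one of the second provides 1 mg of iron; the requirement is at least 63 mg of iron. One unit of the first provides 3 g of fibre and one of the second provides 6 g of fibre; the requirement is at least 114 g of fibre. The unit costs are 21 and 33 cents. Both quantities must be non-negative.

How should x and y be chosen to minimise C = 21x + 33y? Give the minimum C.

x = 8, y = 15, minimum C = 663

Feasible corners and C = 21x + 33y:
  (0, 63) → C = 2079
  (38, 0) → C = 798
  (8, 15) → C = 663
The feasible region is unbounded (it extends along (0, 1), (1, 0)), but C strictly increases along every unbounded feasible direction, so there is no improving ray and the minimum is attained at a vertex.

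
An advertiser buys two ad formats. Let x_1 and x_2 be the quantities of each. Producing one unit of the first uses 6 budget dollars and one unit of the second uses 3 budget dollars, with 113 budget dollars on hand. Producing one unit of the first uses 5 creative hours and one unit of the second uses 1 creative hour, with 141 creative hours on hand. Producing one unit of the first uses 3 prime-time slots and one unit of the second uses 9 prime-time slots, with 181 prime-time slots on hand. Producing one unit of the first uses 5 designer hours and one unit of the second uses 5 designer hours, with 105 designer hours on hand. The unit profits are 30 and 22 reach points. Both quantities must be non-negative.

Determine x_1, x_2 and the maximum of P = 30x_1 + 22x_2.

x_1 = 50/3, x_2 = 13/3, maximum P = 1786/3

Corner points and P = 30x_1 + 22x_2:
  (0, 0) → P = 0
  (0, 181/9) → P = 3982/9
  (113/6, 0) → P = 565
  (50/3, 13/3) → P = 1786/3
  (4/3, 59/3) → P = 1418/3

The binding constraints are 6x_1 + 3x_2 = 113 and 5x_1 + 5x_2 = 105.
Solving simultaneously gives x_1 = 50/3, x_2 = 13/3.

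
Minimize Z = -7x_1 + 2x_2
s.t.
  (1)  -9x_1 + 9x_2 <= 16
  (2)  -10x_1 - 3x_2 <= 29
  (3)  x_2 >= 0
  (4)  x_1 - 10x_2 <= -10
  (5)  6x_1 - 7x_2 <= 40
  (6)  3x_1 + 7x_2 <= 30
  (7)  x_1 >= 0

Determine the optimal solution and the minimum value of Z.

x_1 = 230/37, x_2 = 60/37, minimum Z = -1490/37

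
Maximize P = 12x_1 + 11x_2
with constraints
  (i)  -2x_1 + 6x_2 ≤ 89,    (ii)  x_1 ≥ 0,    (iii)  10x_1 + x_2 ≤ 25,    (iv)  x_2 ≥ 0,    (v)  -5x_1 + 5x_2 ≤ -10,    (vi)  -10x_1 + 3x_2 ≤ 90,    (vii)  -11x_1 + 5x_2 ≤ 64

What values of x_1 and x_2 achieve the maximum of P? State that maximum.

x_1 = 27/11, x_2 = 5/11, maximum P = 379/11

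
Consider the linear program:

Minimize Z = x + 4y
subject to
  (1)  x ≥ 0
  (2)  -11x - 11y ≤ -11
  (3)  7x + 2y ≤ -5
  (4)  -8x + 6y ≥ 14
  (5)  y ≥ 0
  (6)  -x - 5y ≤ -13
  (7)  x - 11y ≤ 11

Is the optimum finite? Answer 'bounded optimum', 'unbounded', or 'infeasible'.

infeasible

The boundaries x = 0 and -x - 5y = -13 meet at (0, 13/5), but that point violates 7x + 2y ≤ -5. Every candidate vertex is excluded by some other constraint, so the feasible region is empty.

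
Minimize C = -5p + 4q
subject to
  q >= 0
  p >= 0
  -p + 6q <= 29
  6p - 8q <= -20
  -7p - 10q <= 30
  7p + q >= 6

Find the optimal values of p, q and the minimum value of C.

p = 4, q = 11/2, minimum C = 2

Vertices and C = -5p + 4q:
  (4, 11/2) → C = 2
  (7/43, 209/43) → C = 801/43
  (14/31, 88/31) → C = 282/31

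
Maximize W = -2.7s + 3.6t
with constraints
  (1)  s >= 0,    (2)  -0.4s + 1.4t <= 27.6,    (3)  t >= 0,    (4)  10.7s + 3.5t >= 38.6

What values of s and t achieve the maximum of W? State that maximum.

s = 0, t = 138/7, maximum W = 2484/35

Extreme points and W = -2.7s + 3.6t:
  (0, 138/7) → W = 2484/35
  (0, 386/35) → W = 6948/175
  (386/107, 0) → W = -5211/535
The feasible region is unbounded (it extends along (7, 2), (1, 0)), but W strictly decreases along every unbounded feasible direction, so there is no improving ray and the maximum is attained at a vertex.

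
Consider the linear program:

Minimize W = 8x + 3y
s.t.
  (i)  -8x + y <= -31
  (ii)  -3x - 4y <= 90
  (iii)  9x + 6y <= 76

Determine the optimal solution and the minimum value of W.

Vertices and W = 8x + 3y:
  (34/35, -813/35) → W = -2167/35
  (262/57, 329/57) → W = 3083/57
  (422/9, -173/3) → W = 1819/9

x = 34/35, y = -813/35, minimum W = -2167/35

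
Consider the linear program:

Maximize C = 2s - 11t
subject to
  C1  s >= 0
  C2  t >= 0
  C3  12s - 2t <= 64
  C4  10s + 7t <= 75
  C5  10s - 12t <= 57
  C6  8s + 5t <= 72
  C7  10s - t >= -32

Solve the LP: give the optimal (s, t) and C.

s = 16/3, t = 0, maximum C = 32/3

Feasible corners and C = 2s - 11t:
  (0, 0) → C = 0
  (0, 75/7) → C = -825/7
  (16/3, 0) → C = 32/3
  (23/4, 5/2) → C = -16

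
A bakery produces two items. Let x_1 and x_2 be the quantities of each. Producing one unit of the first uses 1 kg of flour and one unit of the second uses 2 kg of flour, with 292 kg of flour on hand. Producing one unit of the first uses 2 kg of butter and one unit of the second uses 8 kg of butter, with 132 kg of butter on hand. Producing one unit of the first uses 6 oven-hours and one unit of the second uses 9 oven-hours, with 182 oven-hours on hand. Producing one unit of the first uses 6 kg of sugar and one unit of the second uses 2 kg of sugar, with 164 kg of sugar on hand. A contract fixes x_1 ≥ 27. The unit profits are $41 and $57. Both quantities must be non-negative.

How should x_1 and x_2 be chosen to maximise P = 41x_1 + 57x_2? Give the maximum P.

Vertices and P = 41x_1 + 57x_2:
  (82/3, 0) → P = 3362/3
  (27, 0) → P = 1107
  (27, 1) → P = 1164

The binding constraints are 6x_1 + 2x_2 = 164 and x_1 = 27.
Solving simultaneously gives x_1 = 27, x_2 = 1.

x_1 = 27, x_2 = 1, maximum P = 1164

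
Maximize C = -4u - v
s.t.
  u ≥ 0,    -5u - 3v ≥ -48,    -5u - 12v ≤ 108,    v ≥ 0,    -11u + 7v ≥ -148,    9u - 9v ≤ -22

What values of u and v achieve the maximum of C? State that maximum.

Feasible corners and C = -4u - v:
  (0, 16) → C = -16
  (0, 22/9) → C = -22/9
  (61/12, 271/36) → C = -1003/36

The binding constraints are u = 0 and 9u - 9v = -22.
Solving simultaneously gives u = 0, v = 22/9.

u = 0, v = 22/9, maximum C = -22/9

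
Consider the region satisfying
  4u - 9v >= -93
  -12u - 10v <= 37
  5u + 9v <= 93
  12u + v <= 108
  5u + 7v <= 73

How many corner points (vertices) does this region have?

5

Pairwise boundary intersections that survive every other constraint:
  (-1263/148, 242/37)
  (0, 31/3)
  (1117/108, -145/9)
  (3/5, 10)
  (683/79, 336/79)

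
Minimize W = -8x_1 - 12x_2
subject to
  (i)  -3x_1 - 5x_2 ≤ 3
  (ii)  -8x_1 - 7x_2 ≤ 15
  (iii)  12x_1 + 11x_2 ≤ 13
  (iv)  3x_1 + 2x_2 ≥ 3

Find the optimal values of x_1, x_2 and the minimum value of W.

x_1 = 7/9, x_2 = 1/3, minimum W = -92/9

Vertices and W = -8x_1 - 12x_2:
  (98/27, -25/9) → W = 116/27
  (7/3, -2) → W = 16/3
  (7/9, 1/3) → W = -92/9

The optimum lies where 12x_1 + 11x_2 = 13 and 3x_1 + 2x_2 = 3.
Solving simultaneously gives x_1 = 7/9, x_2 = 1/3.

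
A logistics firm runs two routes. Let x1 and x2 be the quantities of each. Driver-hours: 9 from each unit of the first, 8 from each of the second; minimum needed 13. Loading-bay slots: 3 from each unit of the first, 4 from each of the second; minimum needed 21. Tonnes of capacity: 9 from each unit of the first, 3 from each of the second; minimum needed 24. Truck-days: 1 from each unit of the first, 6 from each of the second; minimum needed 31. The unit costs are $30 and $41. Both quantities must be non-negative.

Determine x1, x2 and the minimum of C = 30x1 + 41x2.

x1 = 1, x2 = 5, minimum C = 235

Feasible corners and C = 30x1 + 41x2:
  (0, 8) → C = 328
  (31, 0) → C = 930
  (1, 5) → C = 235
The feasible region is unbounded (it extends along (0, 1), (1, 0)), but C strictly increases along every unbounded feasible direction, so there is no improving ray and the minimum is attained at a vertex.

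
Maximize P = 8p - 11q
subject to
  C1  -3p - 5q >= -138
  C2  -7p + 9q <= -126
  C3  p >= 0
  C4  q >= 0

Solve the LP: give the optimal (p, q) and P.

Vertices and P = 8p - 11q:
  (936/31, 294/31) → P = 4254/31
  (46, 0) → P = 368
  (18, 0) → P = 144

The optimum lies where -3p - 5q = -138 and q = 0.
Solving simultaneously gives p = 46, q = 0.

p = 46, q = 0, maximum P = 368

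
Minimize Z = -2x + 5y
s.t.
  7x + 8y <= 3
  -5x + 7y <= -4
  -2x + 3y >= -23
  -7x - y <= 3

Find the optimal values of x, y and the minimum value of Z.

x = 14/23, y = -167/23, minimum Z = -863/23

The binding constraints are -2x + 3y = -23 and -7x - y = 3.
Solving simultaneously gives x = 14/23, y = -167/23.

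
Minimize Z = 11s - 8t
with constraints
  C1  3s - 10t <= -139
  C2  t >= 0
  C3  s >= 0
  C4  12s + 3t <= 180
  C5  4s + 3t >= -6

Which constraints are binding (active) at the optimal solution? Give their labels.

Feasible corners and Z = 11s - 8t:
  (0, 139/10) → Z = -556/5
  (461/43, 736/43) → Z = -19
  (0, 60) → Z = -480

The minimum is at (0, 60). Substituting into each constraint, equality holds for C3 and C4; the remaining constraints have slack.

C3 and C4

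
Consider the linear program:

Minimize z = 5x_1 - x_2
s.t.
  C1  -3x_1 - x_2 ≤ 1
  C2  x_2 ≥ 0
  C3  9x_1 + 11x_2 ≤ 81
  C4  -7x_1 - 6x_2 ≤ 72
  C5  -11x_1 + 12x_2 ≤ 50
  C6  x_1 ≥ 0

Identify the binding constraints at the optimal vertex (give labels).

C5 and C6

Extreme points and z = 5x_1 - x_2:
  (9, 0) → z = 45
  (0, 0) → z = 0
  (422/229, 1341/229) → z = 769/229
  (0, 25/6) → z = -25/6

The minimum is at (0, 25/6). Substituting into each constraint, equality holds for C5 and C6; the remaining constraints have slack.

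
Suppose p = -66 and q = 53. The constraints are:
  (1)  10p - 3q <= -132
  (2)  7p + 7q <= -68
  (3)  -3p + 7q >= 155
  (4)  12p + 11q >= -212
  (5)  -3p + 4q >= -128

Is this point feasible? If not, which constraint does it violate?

(1): -819 ≤ -132 ✓
(2): -91 ≤ -68 ✓
(3): 569 ≥ 155 ✓
(4): -209 ≥ -212 ✓
(5): 410 ≥ -128 ✓

feasible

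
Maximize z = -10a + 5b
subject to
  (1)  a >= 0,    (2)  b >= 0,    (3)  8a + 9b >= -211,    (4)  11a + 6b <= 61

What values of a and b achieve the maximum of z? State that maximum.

a = 0, b = 61/6, maximum z = 305/6

Extreme points and z = -10a + 5b:
  (0, 0) → z = 0
  (0, 61/6) → z = 305/6
  (61/11, 0) → z = -610/11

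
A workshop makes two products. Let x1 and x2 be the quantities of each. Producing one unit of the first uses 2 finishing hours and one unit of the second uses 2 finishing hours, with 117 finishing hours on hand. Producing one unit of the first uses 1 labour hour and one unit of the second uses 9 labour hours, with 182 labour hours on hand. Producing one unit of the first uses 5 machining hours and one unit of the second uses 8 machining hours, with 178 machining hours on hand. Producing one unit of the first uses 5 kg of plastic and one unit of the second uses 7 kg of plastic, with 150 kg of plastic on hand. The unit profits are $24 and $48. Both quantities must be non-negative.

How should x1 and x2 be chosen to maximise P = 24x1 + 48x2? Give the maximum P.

Feasible corners and P = 24x1 + 48x2:
  (0, 0) → P = 0
  (0, 182/9) → P = 2912/3
  (30, 0) → P = 720
  (2, 20) → P = 1008

The binding constraints are x1 + 9x2 = 182 and 5x1 + 7x2 = 150.
Solving simultaneously gives x1 = 2, x2 = 20.

x1 = 2, x2 = 20, maximum P = 1008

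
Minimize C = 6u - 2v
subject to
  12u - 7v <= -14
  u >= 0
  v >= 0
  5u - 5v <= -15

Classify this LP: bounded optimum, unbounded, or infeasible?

From the feasible point (7/5, 22/5), moving in the direction (0, 1) keeps every constraint satisfied while C decreases without bound.

unbounded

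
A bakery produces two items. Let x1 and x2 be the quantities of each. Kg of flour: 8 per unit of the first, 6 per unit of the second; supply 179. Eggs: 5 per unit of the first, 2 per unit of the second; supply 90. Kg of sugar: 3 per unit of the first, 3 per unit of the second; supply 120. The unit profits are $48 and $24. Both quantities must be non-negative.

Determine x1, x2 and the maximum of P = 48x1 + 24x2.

Vertices and P = 48x1 + 24x2:
  (0, 0) → P = 0
  (0, 179/6) → P = 716
  (18, 0) → P = 864
  (13, 25/2) → P = 924

The optimum lies where 8x1 + 6x2 = 179 and 5x1 + 2x2 = 90.
Solving simultaneously gives x1 = 13, x2 = 25/2.

x1 = 13, x2 = 25/2, maximum P = 924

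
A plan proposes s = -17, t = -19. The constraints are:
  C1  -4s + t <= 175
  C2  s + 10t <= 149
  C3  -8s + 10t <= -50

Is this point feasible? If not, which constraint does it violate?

C1: 49 ≤ 175 ✓
C2: -207 ≤ 149 ✓
C3: -54 ≤ -50 ✓

feasible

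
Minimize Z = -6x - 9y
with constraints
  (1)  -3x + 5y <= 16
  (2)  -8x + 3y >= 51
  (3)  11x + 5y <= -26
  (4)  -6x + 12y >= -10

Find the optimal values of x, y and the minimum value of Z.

x = -207/31, y = -25/31, minimum Z = 1467/31

Corner points and Z = -6x - 9y:
  (-207/31, -25/31) → Z = 1467/31
  (-121/3, -21) → Z = 431
  (-107/13, -193/39) → Z = 1221/13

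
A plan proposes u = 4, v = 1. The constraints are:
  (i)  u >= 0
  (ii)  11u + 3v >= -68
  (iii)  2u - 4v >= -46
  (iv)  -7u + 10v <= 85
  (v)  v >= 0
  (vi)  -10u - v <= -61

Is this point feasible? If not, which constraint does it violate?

not feasible — violates (vi)

Constraint (vi): -10u - v = -41, which is not ≤ -61. All other constraints are satisfied.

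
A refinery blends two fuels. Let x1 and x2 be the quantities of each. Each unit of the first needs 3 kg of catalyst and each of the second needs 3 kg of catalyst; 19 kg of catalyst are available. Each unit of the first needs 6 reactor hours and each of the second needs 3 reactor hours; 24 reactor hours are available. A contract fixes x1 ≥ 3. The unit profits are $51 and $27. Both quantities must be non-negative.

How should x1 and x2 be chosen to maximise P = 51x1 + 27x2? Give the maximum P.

x1 = 3, x2 = 2, maximum P = 207

Corner points and P = 51x1 + 27x2:
  (4, 0) → P = 204
  (3, 0) → P = 153
  (3, 2) → P = 207

The binding constraints are 6x1 + 3x2 = 24 and x1 = 3.
Solving simultaneously gives x1 = 3, x2 = 2.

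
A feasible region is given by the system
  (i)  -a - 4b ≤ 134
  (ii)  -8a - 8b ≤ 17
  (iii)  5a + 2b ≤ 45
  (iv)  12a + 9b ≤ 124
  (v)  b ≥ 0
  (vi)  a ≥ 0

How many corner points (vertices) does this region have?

Of the 15 pairwise boundary intersections, those satisfying every inequality are:
  (157/21, 80/21)
  (9, 0)
  (0, 124/9)
  (0, 0)

4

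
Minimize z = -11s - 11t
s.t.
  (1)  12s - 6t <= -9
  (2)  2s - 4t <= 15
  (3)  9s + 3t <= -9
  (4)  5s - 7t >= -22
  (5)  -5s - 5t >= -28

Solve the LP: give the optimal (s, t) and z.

s = -43/26, t = 51/26, minimum z = -44/13

Vertices and z = -11s - 11t:
  (-7/2, -11/2) → z = 99
  (-9/10, -3/10) → z = 66/5
  (-193/6, -119/6) → z = 572
  (-43/26, 51/26) → z = -44/13

The binding constraints are 9s + 3t = -9 and 5s - 7t = -22.
Solving simultaneously gives s = -43/26, t = 51/26.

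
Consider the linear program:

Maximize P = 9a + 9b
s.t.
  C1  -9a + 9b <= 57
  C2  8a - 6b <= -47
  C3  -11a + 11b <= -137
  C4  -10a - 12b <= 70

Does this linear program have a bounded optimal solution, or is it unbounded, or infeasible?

infeasible

The boundaries -9a + 9b = 57 and 8a - 6b = -47 meet at (-9/2, 11/6), but that point violates -11a + 11b ≤ -137. Every candidate vertex is excluded by some other constraint, so the feasible region is empty.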